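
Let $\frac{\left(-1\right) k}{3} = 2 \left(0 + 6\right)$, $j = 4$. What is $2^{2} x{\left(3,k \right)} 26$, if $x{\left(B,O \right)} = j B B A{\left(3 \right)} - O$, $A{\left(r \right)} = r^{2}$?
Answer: $37440$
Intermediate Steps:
$k = -36$ ($k = - 3 \cdot 2 \left(0 + 6\right) = - 3 \cdot 2 \cdot 6 = \left(-3\right) 12 = -36$)
$x{\left(B,O \right)} = - O + 36 B^{2}$ ($x{\left(B,O \right)} = 4 B B 3^{2} - O = 4 B^{2} \cdot 9 - O = 36 B^{2} - O = - O + 36 B^{2}$)
$2^{2} x{\left(3,k \right)} 26 = 2^{2} \left(\left(-1\right) \left(-36\right) + 36 \cdot 3^{2}\right) 26 = 4 \left(36 + 36 \cdot 9\right) 26 = 4 \left(36 + 324\right) 26 = 4 \cdot 360 \cdot 26 = 1440 \cdot 26 = 37440$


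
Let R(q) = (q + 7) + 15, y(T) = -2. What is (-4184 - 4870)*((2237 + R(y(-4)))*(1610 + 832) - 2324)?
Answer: -49880930580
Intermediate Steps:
R(q) = 22 + q (R(q) = (7 + q) + 15 = 22 + q)
(-4184 - 4870)*((2237 + R(y(-4)))*(1610 + 832) - 2324) = (-4184 - 4870)*((2237 + (22 - 2))*(1610 + 832) - 2324) = -9054*((2237 + 20)*2442 - 2324) = -9054*(2257*2442 - 2324) = -9054*(5511594 - 2324) = -9054*5509270 = -49880930580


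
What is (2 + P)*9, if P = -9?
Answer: -63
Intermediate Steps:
(2 + P)*9 = (2 - 9)*9 = -7*9 = -63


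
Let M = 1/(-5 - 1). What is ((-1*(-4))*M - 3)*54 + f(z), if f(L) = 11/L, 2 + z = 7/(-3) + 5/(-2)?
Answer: -8184/41 ≈ -199.61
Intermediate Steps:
M = -⅙ (M = 1/(-6) = -⅙ ≈ -0.16667)
z = -41/6 (z = -2 + (7/(-3) + 5/(-2)) = -2 + (7*(-⅓) + 5*(-½)) = -2 + (-7/3 - 5/2) = -2 - 29/6 = -41/6 ≈ -6.8333)
((-1*(-4))*M - 3)*54 + f(z) = (-1*(-4)*(-⅙) - 3)*54 + 11/(-41/6) = (4*(-⅙) - 3)*54 + 11*(-6/41) = (-⅔ - 3)*54 - 66/41 = -11/3*54 - 66/41 = -198 - 66/41 = -8184/41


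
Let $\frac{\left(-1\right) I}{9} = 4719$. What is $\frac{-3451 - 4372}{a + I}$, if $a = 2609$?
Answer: $\frac{7823}{39862} \approx 0.19625$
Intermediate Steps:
$I = -42471$ ($I = \left(-9\right) 4719 = -42471$)
$\frac{-3451 - 4372}{a + I} = \frac{-3451 - 4372}{2609 - 42471} = - \frac{7823}{-39862} = \left(-7823\right) \left(- \frac{1}{39862}\right) = \frac{7823}{39862}$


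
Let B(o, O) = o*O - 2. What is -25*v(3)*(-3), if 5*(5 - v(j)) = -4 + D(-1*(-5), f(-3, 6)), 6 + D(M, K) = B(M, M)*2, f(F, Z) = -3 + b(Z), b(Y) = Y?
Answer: -165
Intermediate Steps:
B(o, O) = -2 + O*o (B(o, O) = O*o - 2 = -2 + O*o)
f(F, Z) = -3 + Z
D(M, K) = -10 + 2*M**2 (D(M, K) = -6 + (-2 + M*M)*2 = -6 + (-2 + M**2)*2 = -6 + (-4 + 2*M**2) = -10 + 2*M**2)
v(j) = -11/5 (v(j) = 5 - (-4 + (-10 + 2*(-1*(-5))**2))/5 = 5 - (-4 + (-10 + 2*5**2))/5 = 5 - (-4 + (-10 + 2*25))/5 = 5 - (-4 + (-10 + 50))/5 = 5 - (-4 + 40)/5 = 5 - 1/5*36 = 5 - 36/5 = -11/5)
-25*v(3)*(-3) = -25*(-11/5)*(-3) = 55*(-3) = -165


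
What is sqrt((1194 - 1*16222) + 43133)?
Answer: sqrt(28105) ≈ 167.65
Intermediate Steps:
sqrt((1194 - 1*16222) + 43133) = sqrt((1194 - 16222) + 43133) = sqrt(-15028 + 43133) = sqrt(28105)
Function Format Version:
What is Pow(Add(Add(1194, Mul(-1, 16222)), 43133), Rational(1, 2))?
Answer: Pow(28105, Rational(1, 2)) ≈ 167.65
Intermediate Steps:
Pow(Add(Add(1194, Mul(-1, 16222)), 43133), Rational(1, 2)) = Pow(Add(Add(1194, -16222), 43133), Rational(1, 2)) = Pow(Add(-15028, 43133), Rational(1, 2)) = Pow(28105, Rational(1, 2))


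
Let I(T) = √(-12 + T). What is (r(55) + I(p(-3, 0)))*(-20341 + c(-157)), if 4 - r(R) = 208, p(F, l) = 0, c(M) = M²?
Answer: -878832 + 8616*I*√3 ≈ -8.7883e+5 + 14923.0*I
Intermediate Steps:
r(R) = -204 (r(R) = 4 - 1*208 = 4 - 208 = -204)
(r(55) + I(p(-3, 0)))*(-20341 + c(-157)) = (-204 + √(-12 + 0))*(-20341 + (-157)²) = (-204 + √(-12))*(-20341 + 24649) = (-204 + 2*I*√3)*4308 = -878832 + 8616*I*√3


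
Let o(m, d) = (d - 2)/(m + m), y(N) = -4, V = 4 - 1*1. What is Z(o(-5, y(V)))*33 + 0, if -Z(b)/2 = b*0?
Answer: 0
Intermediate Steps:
V = 3 (V = 4 - 1 = 3)
o(m, d) = (-2 + d)/(2*m) (o(m, d) = (-2 + d)/((2*m)) = (-2 + d)*(1/(2*m)) = (-2 + d)/(2*m))
Z(b) = 0 (Z(b) = -2*b*0 = -2*0 = 0)
Z(o(-5, y(V)))*33 + 0 = 0*33 + 0 = 0 + 0 = 0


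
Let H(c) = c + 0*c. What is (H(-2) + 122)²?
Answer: 14400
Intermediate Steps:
H(c) = c (H(c) = c + 0 = c)
(H(-2) + 122)² = (-2 + 122)² = 120² = 14400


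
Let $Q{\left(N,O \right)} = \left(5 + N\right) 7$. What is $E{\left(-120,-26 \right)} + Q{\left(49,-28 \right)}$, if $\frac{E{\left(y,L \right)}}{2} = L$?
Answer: $326$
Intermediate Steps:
$E{\left(y,L \right)} = 2 L$
$Q{\left(N,O \right)} = 35 + 7 N$
$E{\left(-120,-26 \right)} + Q{\left(49,-28 \right)} = 2 \left(-26\right) + \left(35 + 7 \cdot 49\right) = -52 + \left(35 + 343\right) = -52 + 378 = 326$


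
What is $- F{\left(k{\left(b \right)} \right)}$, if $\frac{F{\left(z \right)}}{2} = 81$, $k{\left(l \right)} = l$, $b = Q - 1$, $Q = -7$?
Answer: $-162$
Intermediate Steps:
$b = -8$ ($b = -7 - 1 = -8$)
$F{\left(z \right)} = 162$ ($F{\left(z \right)} = 2 \cdot 81 = 162$)
$- F{\left(k{\left(b \right)} \right)} = \left(-1\right) 162 = -162$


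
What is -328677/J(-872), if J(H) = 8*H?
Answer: 328677/6976 ≈ 47.115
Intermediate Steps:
-328677/J(-872) = -328677/(8*(-872)) = -328677/(-6976) = -328677*(-1/6976) = 328677/6976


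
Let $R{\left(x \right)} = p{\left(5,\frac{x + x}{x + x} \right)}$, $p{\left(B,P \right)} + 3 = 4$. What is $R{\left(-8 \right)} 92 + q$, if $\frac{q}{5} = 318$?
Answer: $1682$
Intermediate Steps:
$p{\left(B,P \right)} = 1$ ($p{\left(B,P \right)} = -3 + 4 = 1$)
$R{\left(x \right)} = 1$
$q = 1590$ ($q = 5 \cdot 318 = 1590$)
$R{\left(-8 \right)} 92 + q = 1 \cdot 92 + 1590 = 92 + 1590 = 1682$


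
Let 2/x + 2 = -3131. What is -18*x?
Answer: 36/3133 ≈ 0.011491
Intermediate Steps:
x = -2/3133 (x = 2/(-2 - 3131) = 2/(-3133) = 2*(-1/3133) = -2/3133 ≈ -0.00063837)
-18*x = -18*(-2/3133) = 36/3133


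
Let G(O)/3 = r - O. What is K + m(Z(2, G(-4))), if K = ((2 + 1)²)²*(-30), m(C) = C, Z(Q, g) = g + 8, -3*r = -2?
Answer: -2408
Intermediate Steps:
r = ⅔ (r = -⅓*(-2) = ⅔ ≈ 0.66667)
G(O) = 2 - 3*O (G(O) = 3*(⅔ - O) = 2 - 3*O)
Z(Q, g) = 8 + g
K = -2430 (K = (3²)²*(-30) = 9²*(-30) = 81*(-30) = -2430)
K + m(Z(2, G(-4))) = -2430 + (8 + (2 - 3*(-4))) = -2430 + (8 + (2 + 12)) = -2430 + (8 + 14) = -2430 + 22 = -2408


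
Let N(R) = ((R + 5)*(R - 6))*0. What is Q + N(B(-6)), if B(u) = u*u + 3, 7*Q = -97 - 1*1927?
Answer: -2024/7 ≈ -289.14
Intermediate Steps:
Q = -2024/7 (Q = (-97 - 1*1927)/7 = (-97 - 1927)/7 = (⅐)*(-2024) = -2024/7 ≈ -289.14)
B(u) = 3 + u² (B(u) = u² + 3 = 3 + u²)
N(R) = 0 (N(R) = ((5 + R)*(-6 + R))*0 = ((-6 + R)*(5 + R))*0 = 0)
Q + N(B(-6)) = -2024/7 + 0 = -2024/7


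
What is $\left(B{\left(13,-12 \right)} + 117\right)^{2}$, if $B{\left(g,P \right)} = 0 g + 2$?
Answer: $14161$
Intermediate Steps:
$B{\left(g,P \right)} = 2$ ($B{\left(g,P \right)} = 0 + 2 = 2$)
$\left(B{\left(13,-12 \right)} + 117\right)^{2} = \left(2 + 117\right)^{2} = 119^{2} = 14161$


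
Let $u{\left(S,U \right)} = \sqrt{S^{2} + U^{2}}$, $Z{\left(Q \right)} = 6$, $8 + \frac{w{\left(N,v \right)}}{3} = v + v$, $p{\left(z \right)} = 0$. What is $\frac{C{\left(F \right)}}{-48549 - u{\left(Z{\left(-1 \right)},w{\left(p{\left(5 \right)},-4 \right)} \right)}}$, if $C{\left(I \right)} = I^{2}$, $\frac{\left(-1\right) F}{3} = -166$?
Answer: $- \frac{1337816244}{261889229} + \frac{165336 \sqrt{65}}{261889229} \approx -5.1032$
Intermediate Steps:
$w{\left(N,v \right)} = -24 + 6 v$ ($w{\left(N,v \right)} = -24 + 3 \left(v + v\right) = -24 + 3 \cdot 2 v = -24 + 6 v$)
$F = 498$ ($F = \left(-3\right) \left(-166\right) = 498$)
$\frac{C{\left(F \right)}}{-48549 - u{\left(Z{\left(-1 \right)},w{\left(p{\left(5 \right)},-4 \right)} \right)}} = \frac{498^{2}}{-48549 - \sqrt{6^{2} + \left(-24 + 6 \left(-4\right)\right)^{2}}} = \frac{248004}{-48549 - \sqrt{36 + \left(-24 - 24\right)^{2}}} = \frac{248004}{-48549 - \sqrt{36 + \left(-48\right)^{2}}} = \frac{248004}{-48549 - \sqrt{36 + 2304}} = \frac{248004}{-48549 - \sqrt{2340}} = \frac{248004}{-48549 - 6 \sqrt{65}}$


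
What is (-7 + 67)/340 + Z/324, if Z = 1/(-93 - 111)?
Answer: 11663/66096 ≈ 0.17646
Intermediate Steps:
Z = -1/204 (Z = 1/(-204) = -1/204 ≈ -0.0049020)
(-7 + 67)/340 + Z/324 = (-7 + 67)/340 - 1/204/324 = 60*(1/340) - 1/204*1/324 = 3/17 - 1/66096 = 11663/66096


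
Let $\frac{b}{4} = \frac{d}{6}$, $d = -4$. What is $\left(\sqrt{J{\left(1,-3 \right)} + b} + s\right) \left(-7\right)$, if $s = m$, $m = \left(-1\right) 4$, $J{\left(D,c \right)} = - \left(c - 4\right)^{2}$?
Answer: $28 - \frac{7 i \sqrt{465}}{3} \approx 28.0 - 50.316 i$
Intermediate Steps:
$J{\left(D,c \right)} = - \left(-4 + c\right)^{2}$
$b = - \frac{8}{3}$ ($b = 4 \left(- \frac{4}{6}\right) = 4 \left(\left(-4\right) \frac{1}{6}\right) = 4 \left(- \frac{2}{3}\right) = - \frac{8}{3} \approx -2.6667$)
$m = -4$
$s = -4$
$\left(\sqrt{J{\left(1,-3 \right)} + b} + s\right) \left(-7\right) = \left(\sqrt{- \left(-4 - 3\right)^{2} - \frac{8}{3}} - 4\right) \left(-7\right) = \left(\sqrt{- \left(-7\right)^{2} - \frac{8}{3}} - 4\right) \left(-7\right) = \left(\sqrt{\left(-1\right) 49 - \frac{8}{3}} - 4\right) \left(-7\right) = \left(\sqrt{-49 - \frac{8}{3}} - 4\right) \left(-7\right) = \left(\sqrt{- \frac{155}{3}} - 4\right) \left(-7\right) = \left(\frac{i \sqrt{465}}{3} - 4\right) \left(-7\right) = \left(-4 + \frac{i \sqrt{465}}{3}\right) \left(-7\right) = 28 - \frac{7 i \sqrt{465}}{3}$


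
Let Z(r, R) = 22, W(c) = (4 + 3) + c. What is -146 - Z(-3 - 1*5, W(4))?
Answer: -168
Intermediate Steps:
W(c) = 7 + c
-146 - Z(-3 - 1*5, W(4)) = -146 - 1*22 = -146 - 22 = -168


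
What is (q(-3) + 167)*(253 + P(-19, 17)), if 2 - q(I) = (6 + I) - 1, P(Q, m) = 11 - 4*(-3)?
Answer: 46092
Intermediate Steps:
P(Q, m) = 23 (P(Q, m) = 11 + 12 = 23)
q(I) = -3 - I (q(I) = 2 - ((6 + I) - 1) = 2 - (5 + I) = 2 + (-5 - I) = -3 - I)
(q(-3) + 167)*(253 + P(-19, 17)) = ((-3 - 1*(-3)) + 167)*(253 + 23) = ((-3 + 3) + 167)*276 = (0 + 167)*276 = 167*276 = 46092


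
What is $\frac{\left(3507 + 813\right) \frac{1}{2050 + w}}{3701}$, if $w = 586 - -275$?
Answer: $\frac{4320}{10773611} \approx 0.00040098$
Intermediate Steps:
$w = 861$ ($w = 586 + 275 = 861$)
$\frac{\left(3507 + 813\right) \frac{1}{2050 + w}}{3701} = \frac{\left(3507 + 813\right) \frac{1}{2050 + 861}}{3701} = \frac{4320}{2911} \cdot \frac{1}{3701} = \frac{4320}{10773611}$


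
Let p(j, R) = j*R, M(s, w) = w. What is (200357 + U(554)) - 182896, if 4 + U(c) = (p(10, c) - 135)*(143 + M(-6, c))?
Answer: 3784742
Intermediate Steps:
p(j, R) = R*j
U(c) = -4 + (-135 + 10*c)*(143 + c) (U(c) = -4 + (c*10 - 135)*(143 + c) = -4 + (10*c - 135)*(143 + c) = -4 + (-135 + 10*c)*(143 + c))
(200357 + U(554)) - 182896 = (200357 + (-19309 + 10*554² + 1295*554)) - 182896 = (200357 + (-19309 + 10*306916 + 717430)) - 182896 = (200357 + (-19309 + 3069160 + 717430)) - 182896 = (200357 + 3767281) - 182896 = 3967638 - 182896 = 3784742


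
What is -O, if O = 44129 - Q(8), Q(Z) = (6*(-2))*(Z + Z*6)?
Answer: -44801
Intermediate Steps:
Q(Z) = -84*Z (Q(Z) = -12*(Z + 6*Z) = -84*Z)
O = 44801 (O = 44129 - (-84)*8 = 44129 - 1*(-672) = 44129 + 672 = 44801)
-O = -1*44801 = -44801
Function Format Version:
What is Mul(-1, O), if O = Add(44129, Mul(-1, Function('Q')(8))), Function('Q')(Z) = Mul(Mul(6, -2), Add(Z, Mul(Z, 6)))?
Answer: -44801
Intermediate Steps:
Function('Q')(Z) = Mul(-84, Z) (Function('Q')(Z) = Mul(-12, Add(Z, Mul(6, Z))) = Mul(-12, Mul(7, Z)) = Mul(-84, Z))
O = 44801 (O = Add(44129, Mul(-1, Mul(-84, 8))) = Add(44129, Mul(-1, -672)) = Add(44129, 672) = 44801)
Mul(-1, O) = Mul(-1, 44801) = -44801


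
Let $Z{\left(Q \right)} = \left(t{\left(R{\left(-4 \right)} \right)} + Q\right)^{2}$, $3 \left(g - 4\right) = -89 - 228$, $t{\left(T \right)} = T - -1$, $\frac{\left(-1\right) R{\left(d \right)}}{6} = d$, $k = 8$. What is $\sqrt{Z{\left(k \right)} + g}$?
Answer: $\frac{\sqrt{8886}}{3} \approx 31.422$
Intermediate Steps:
$R{\left(d \right)} = - 6 d$
$t{\left(T \right)} = 1 + T$ ($t{\left(T \right)} = T + 1 = 1 + T$)
$g = - \frac{305}{3}$ ($g = 4 + \frac{-89 - 228}{3} = 4 + \frac{1}{3} \left(-317\right) = 4 - \frac{317}{3} = - \frac{305}{3} \approx -101.67$)
$Z{\left(Q \right)} = \left(25 + Q\right)^{2}$ ($Z{\left(Q \right)} = \left(\left(1 - -24\right) + Q\right)^{2} = \left(\left(1 + 24\right) + Q\right)^{2} = \left(25 + Q\right)^{2}$)
$\sqrt{Z{\left(k \right)} + g} = \sqrt{\left(25 + 8\right)^{2} - \frac{305}{3}} = \sqrt{33^{2} - \frac{305}{3}} = \sqrt{1089 - \frac{305}{3}} = \sqrt{\frac{2962}{3}} = \frac{\sqrt{8886}}{3}$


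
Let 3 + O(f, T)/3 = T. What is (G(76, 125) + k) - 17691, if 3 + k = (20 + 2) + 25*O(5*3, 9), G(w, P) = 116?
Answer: -17106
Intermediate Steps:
O(f, T) = -9 + 3*T
k = 469 (k = -3 + ((20 + 2) + 25*(-9 + 3*9)) = -3 + (22 + 25*(-9 + 27)) = -3 + (22 + 25*18) = -3 + (22 + 450) = -3 + 472 = 469)
(G(76, 125) + k) - 17691 = (116 + 469) - 17691 = 585 - 17691 = -17106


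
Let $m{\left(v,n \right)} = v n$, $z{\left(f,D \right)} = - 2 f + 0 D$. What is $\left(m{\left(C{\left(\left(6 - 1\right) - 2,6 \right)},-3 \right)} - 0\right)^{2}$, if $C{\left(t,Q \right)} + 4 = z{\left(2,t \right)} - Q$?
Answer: $1764$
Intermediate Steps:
$z{\left(f,D \right)} = - 2 f$ ($z{\left(f,D \right)} = - 2 f + 0 = - 2 f$)
$C{\left(t,Q \right)} = -8 - Q$ ($C{\left(t,Q \right)} = -4 - \left(4 + Q\right) = -8 - Q$)
$m{\left(v,n \right)} = n v$
$\left(m{\left(C{\left(\left(6 - 1\right) - 2,6 \right)},-3 \right)} - 0\right)^{2} = \left(- 3 \left(-8 - 6\right) - 0\right)^{2} = \left(- 3 \left(-8 - 6\right) + 0\right)^{2} = \left(\left(-3\right) \left(-14\right) + 0\right)^{2} = \left(42 + 0\right)^{2} = 42^{2} = 1764$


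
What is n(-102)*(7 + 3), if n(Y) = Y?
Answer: -1020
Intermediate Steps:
n(-102)*(7 + 3) = -102*(7 + 3) = -102*10 = -1020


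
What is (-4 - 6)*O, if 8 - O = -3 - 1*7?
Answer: -180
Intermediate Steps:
O = 18 (O = 8 - (-3 - 1*7) = 8 - (-3 - 7) = 8 - 1*(-10) = 8 + 10 = 18)
(-4 - 6)*O = (-4 - 6)*18 = -10*18 = -180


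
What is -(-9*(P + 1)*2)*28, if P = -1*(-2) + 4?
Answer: 3528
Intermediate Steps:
P = 6 (P = 2 + 4 = 6)
-(-9*(P + 1)*2)*28 = -(-9*(6 + 1)*2)*28 = -(-63*2)*28 = -(-9*14)*28 = -(-126)*28 = -1*(-3528) = 3528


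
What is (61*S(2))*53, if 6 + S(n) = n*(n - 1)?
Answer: -12932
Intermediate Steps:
S(n) = -6 + n*(-1 + n) (S(n) = -6 + n*(n - 1) = -6 + n*(-1 + n))
(61*S(2))*53 = (61*(-6 + 2² - 1*2))*53 = (61*(-6 + 4 - 2))*53 = (61*(-4))*53 = -244*53 = -12932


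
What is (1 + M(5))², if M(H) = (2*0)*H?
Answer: 1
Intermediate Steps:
M(H) = 0 (M(H) = 0*H = 0)
(1 + M(5))² = (1 + 0)² = 1² = 1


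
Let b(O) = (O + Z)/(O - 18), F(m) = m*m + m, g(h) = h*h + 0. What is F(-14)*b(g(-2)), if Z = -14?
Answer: 130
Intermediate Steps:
g(h) = h² (g(h) = h² + 0 = h²)
F(m) = m + m² (F(m) = m² + m = m + m²)
b(O) = (-14 + O)/(-18 + O) (b(O) = (O - 14)/(O - 18) = (-14 + O)/(-18 + O))
F(-14)*b(g(-2)) = (-14*(1 - 14))*((-14 + (-2)²)/(-18 + (-2)²)) = (-14*(-13))*((-14 + 4)/(-18 + 4)) = 182*(-10/(-14)) = 182*(-1/14*(-10)) = 182*(5/7) = 130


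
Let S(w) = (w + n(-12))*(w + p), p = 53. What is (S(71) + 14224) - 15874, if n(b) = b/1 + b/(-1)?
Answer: 7154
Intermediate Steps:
n(b) = 0 (n(b) = b*1 + b*(-1) = b - b = 0)
S(w) = w*(53 + w) (S(w) = (w + 0)*(w + 53) = w*(53 + w))
(S(71) + 14224) - 15874 = (71*(53 + 71) + 14224) - 15874 = (71*124 + 14224) - 15874 = (8804 + 14224) - 15874 = 23028 - 15874 = 7154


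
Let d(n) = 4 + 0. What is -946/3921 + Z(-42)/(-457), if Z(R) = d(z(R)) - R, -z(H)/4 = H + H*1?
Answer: -612688/1791897 ≈ -0.34192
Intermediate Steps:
z(H) = -8*H (z(H) = -4*(H + H*1) = -4*(H + H) = -8*H)
d(n) = 4
Z(R) = 4 - R
-946/3921 + Z(-42)/(-457) = -946/3921 + (4 - 1*(-42))/(-457) = -946*1/3921 + (4 + 42)*(-1/457) = -946/3921 + 46*(-1/457) = -946/3921 - 46/457 = -612688/1791897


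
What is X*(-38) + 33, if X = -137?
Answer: 5239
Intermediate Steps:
X*(-38) + 33 = -137*(-38) + 33 = 5206 + 33 = 5239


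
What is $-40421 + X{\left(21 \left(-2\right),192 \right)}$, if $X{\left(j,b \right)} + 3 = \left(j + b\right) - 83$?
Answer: $-40357$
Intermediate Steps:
$X{\left(j,b \right)} = -86 + b + j$ ($X{\left(j,b \right)} = -3 - \left(83 - b - j\right) = -3 + \left(-83 + b + j\right) = -86 + b + j$)
$-40421 + X{\left(21 \left(-2\right),192 \right)} = -40421 + \left(-86 + 192 + 21 \left(-2\right)\right) = -40421 - -64 = -40421 + 64 = -40357$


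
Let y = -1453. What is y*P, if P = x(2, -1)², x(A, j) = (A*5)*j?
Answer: -145300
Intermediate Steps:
x(A, j) = 5*A*j (x(A, j) = (5*A)*j = 5*A*j)
P = 100 (P = (5*2*(-1))² = (-10)² = 100)
y*P = -1453*100 = -145300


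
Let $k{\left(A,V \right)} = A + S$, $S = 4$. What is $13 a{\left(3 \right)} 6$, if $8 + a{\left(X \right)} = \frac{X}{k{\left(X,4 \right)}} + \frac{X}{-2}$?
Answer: $- \frac{4953}{7} \approx -707.57$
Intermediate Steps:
$k{\left(A,V \right)} = 4 + A$ ($k{\left(A,V \right)} = A + 4 = 4 + A$)
$a{\left(X \right)} = -8 - \frac{X}{2} + \frac{X}{4 + X}$ ($a{\left(X \right)} = -8 + \left(\frac{X}{4 + X} + \frac{X}{-2}\right) = -8 + \left(\frac{X}{4 + X} + X \left(- \frac{1}{2}\right)\right) = -8 - \left(\frac{X}{2} - \frac{X}{4 + X}\right) = -8 - \frac{X}{2} + \frac{X}{4 + X}$)
$13 a{\left(3 \right)} 6 = 13 \frac{-64 - 3^{2} - 54}{2 \left(4 + 3\right)} 6 = 13 \frac{-64 - 9 - 54}{2 \cdot 7} \cdot 6 = 13 \cdot \frac{1}{2} \cdot \frac{1}{7} \left(-64 - 9 - 54\right) 6 = 13 \cdot \frac{1}{2} \cdot \frac{1}{7} \left(-127\right) 6 = 13 \left(- \frac{127}{14}\right) 6 = \left(- \frac{1651}{14}\right) 6 = - \frac{4953}{7}$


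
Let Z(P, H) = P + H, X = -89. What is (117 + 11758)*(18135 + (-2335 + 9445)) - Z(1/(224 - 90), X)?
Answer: 40171118175/134 ≈ 2.9978e+8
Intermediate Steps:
Z(P, H) = H + P
(117 + 11758)*(18135 + (-2335 + 9445)) - Z(1/(224 - 90), X) = (117 + 11758)*(18135 + (-2335 + 9445)) - (-89 + 1/(224 - 90)) = 11875*(18135 + 7110) - (-89 + 1/134) = 11875*25245 - (-89 + 1/134) = 299784375 - 1*(-11925/134) = 299784375 + 11925/134 = 40171118175/134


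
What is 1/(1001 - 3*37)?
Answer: 1/890 ≈ 0.0011236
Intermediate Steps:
1/(1001 - 3*37) = 1/(1001 - 111) = 1/890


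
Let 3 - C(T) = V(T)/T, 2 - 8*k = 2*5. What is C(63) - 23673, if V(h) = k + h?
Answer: -1491272/63 ≈ -23671.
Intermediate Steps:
k = -1 (k = ¼ - 5/4 = -1)
V(h) = -1 + h
C(T) = 3 - (-1 + T)/T
C(63) - 23673 = (2 + 1/63) - 23673 = 127/63 - 23673 = -1491272/63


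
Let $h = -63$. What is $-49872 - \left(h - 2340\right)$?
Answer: $-47469$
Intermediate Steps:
$-49872 - \left(h - 2340\right) = -49872 - \left(-63 - 2340\right) = -49872 - -2403 = -49872 + 2403 = -47469$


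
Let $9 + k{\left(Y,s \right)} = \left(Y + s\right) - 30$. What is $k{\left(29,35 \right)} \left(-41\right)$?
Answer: $-1025$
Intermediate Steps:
$k{\left(Y,s \right)} = -39 + Y + s$ ($k{\left(Y,s \right)} = -9 - \left(30 - Y - s\right) = -9 + \left(-30 + Y + s\right) = -39 + Y + s$)
$k{\left(29,35 \right)} \left(-41\right) = \left(-39 + 29 + 35\right) \left(-41\right) = 25 \left(-41\right) = -1025$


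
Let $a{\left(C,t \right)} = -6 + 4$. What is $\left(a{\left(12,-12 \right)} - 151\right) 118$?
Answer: $-18054$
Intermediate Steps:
$a{\left(C,t \right)} = -2$
$\left(a{\left(12,-12 \right)} - 151\right) 118 = \left(-2 - 151\right) 118 = \left(-153\right) 118 = -18054$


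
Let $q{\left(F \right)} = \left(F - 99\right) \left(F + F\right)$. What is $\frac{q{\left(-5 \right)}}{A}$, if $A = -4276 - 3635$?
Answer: $- \frac{1040}{7911} \approx -0.13146$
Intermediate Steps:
$q{\left(F \right)} = 2 F \left(-99 + F\right)$ ($q{\left(F \right)} = \left(-99 + F\right) 2 F = 2 F \left(-99 + F\right)$)
$A = -7911$
$\frac{q{\left(-5 \right)}}{A} = \frac{2 \left(-5\right) \left(-99 - 5\right)}{-7911} = 2 \left(-5\right) \left(-104\right) \left(- \frac{1}{7911}\right) = 1040 \left(- \frac{1}{7911}\right) = - \frac{1040}{7911}$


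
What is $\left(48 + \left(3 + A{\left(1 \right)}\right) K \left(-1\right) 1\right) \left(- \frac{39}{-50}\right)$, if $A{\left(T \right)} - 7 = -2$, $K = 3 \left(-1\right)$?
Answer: $\frac{1404}{25} \approx 56.16$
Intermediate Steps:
$K = -3$
$A{\left(T \right)} = 5$ ($A{\left(T \right)} = 7 - 2 = 5$)
$\left(48 + \left(3 + A{\left(1 \right)}\right) K \left(-1\right) 1\right) \left(- \frac{39}{-50}\right) = \left(48 + \left(3 + 5\right) \left(-3\right) \left(-1\right) 1\right) \left(- \frac{39}{-50}\right) = \left(48 + 8 \cdot 3 \cdot 1\right) \left(\left(-39\right) \left(- \frac{1}{50}\right)\right) = \left(48 + 8 \cdot 3\right) \frac{39}{50} = \left(48 + 24\right) \frac{39}{50} = 72 \cdot \frac{39}{50} = \frac{1404}{25}$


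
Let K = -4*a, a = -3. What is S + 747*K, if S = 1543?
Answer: 10507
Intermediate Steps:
K = 12 (K = -4*(-3) = 12)
S + 747*K = 1543 + 747*12 = 1543 + 8964 = 10507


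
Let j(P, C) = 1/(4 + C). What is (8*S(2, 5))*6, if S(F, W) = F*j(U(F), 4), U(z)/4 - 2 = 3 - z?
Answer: 12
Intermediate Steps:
U(z) = 20 - 4*z (U(z) = 8 + 4*(3 - z) = 8 + (12 - 4*z) = 20 - 4*z)
S(F, W) = F/8 (S(F, W) = F/(4 + 4) = F/8)
(8*S(2, 5))*6 = (8*((⅛)*2))*6 = (8*(¼))*6 = 2*6 = 12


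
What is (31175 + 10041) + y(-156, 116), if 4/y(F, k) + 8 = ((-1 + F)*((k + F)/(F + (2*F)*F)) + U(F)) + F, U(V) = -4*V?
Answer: 115011417538/2790455 ≈ 41216.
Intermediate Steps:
y(F, k) = 4/(-8 - 3*F + (-1 + F)*(F + k)/(F + 2*F**2)) (y(F, k) = 4/(-8 + (((-1 + F)*((k + F)/(F + (2*F)*F)) - 4*F) + F)) = 4/(-8 + (((-1 + F)*((F + k)/(F + 2*F**2)) - 4*F) + F)) = 4/(-8 + (((-1 + F)*(F + k)/(F + 2*F**2) - 4*F) + F)) = 4/(-8 + ((-4*F + (-1 + F)*(F + k)/(F + 2*F**2)) + F)) = 4/(-8 + (-3*F + (-1 + F)*(F + k)/(F + 2*F**2))) = 4/(-8 - 3*F + (-1 + F)*(F + k)/(F + 2*F**2)))
(31175 + 10041) + y(-156, 116) = (31175 + 10041) + 4*(-156)*(1 + 2*(-156))/(-1*116 - 18*(-156)**2 - 9*(-156) - 6*(-156)**3 - 156*116) = 41216 + 4*(-156)*(1 - 312)/(-116 - 18*24336 + 1404 - 6*(-3796416) - 18096) = 41216 + 4*(-156)*(-311)/(-116 - 438048 + 1404 + 22778496 - 18096) = 41216 + 4*(-156)*(-311)/22323640 = 41216 + 4*(-156)*(1/22323640)*(-311) = 41216 + 24258/2790455 = 115011417538/2790455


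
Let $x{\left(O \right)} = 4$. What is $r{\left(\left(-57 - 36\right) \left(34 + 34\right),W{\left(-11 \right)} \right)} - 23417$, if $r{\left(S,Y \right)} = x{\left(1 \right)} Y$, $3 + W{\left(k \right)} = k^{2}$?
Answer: $-22945$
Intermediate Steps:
$W{\left(k \right)} = -3 + k^{2}$
$r{\left(S,Y \right)} = 4 Y$
$r{\left(\left(-57 - 36\right) \left(34 + 34\right),W{\left(-11 \right)} \right)} - 23417 = 4 \left(-3 + \left(-11\right)^{2}\right) - 23417 = 4 \left(-3 + 121\right) - 23417 = 4 \cdot 118 - 23417 = 472 - 23417 = -22945$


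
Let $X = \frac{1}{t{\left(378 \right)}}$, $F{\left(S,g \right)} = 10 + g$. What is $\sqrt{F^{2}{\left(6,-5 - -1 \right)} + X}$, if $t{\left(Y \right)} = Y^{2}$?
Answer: $\frac{5 \sqrt{205753}}{378} \approx 6.0$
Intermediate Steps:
$X = \frac{1}{142884}$ ($X = \frac{1}{378^{2}} = \frac{1}{142884} \approx 6.9987 \cdot 10^{-6}$)
$\sqrt{F^{2}{\left(6,-5 - -1 \right)} + X} = \sqrt{\left(10 - 4\right)^{2} + \frac{1}{142884}} = \sqrt{6^{2} + \frac{1}{142884}} = \sqrt{36 + \frac{1}{142884}} = \sqrt{\frac{5143825}{142884}} = \frac{5 \sqrt{205753}}{378}$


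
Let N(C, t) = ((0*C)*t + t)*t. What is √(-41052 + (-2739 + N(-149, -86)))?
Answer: I*√36395 ≈ 190.77*I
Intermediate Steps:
N(C, t) = t² (N(C, t) = (0*t + t)*t = (0 + t)*t = t*t = t²)
√(-41052 + (-2739 + N(-149, -86))) = √(-41052 + (-2739 + (-86)²)) = √(-41052 + (-2739 + 7396)) = √(-41052 + 4657) = √(-36395) = I*√36395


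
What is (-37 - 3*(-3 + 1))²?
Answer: 961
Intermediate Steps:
(-37 - 3*(-3 + 1))² = (-37 - 3*(-2))² = (-37 + 6)² = (-31)² = 961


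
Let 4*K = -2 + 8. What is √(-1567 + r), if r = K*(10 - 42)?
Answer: I*√1615 ≈ 40.187*I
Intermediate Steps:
K = 3/2 (K = (-2 + 8)/4 = (¼)*6 = 3/2 ≈ 1.5000)
r = -48 (r = 3*(10 - 42)/2 = (3/2)*(-32) = -48)
√(-1567 + r) = √(-1567 - 48) = √(-1615) = I*√1615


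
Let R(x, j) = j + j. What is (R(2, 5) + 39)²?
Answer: 2401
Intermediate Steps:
R(x, j) = 2*j
(R(2, 5) + 39)² = (2*5 + 39)² = (10 + 39)² = 49² = 2401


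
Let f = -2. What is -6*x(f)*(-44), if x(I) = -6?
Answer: -1584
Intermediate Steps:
-6*x(f)*(-44) = -6*(-6)*(-44) = 36*(-44) = -1584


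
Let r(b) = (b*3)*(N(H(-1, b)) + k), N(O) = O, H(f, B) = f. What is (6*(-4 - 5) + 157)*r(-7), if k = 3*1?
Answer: -4326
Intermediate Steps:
k = 3
r(b) = 6*b (r(b) = (b*3)*(-1 + 3) = (3*b)*2 = 6*b)
(6*(-4 - 5) + 157)*r(-7) = (6*(-4 - 5) + 157)*(6*(-7)) = (6*(-9) + 157)*(-42) = (-54 + 157)*(-42) = 103*(-42) = -4326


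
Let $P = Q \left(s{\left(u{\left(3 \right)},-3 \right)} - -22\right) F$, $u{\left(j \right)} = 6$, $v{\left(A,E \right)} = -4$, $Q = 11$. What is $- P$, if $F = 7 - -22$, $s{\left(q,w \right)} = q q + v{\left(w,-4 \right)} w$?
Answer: $-22330$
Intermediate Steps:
$s{\left(q,w \right)} = q^{2} - 4 w$ ($s{\left(q,w \right)} = q q - 4 w = q^{2} - 4 w$)
$F = 29$ ($F = 7 + 22 = 29$)
$P = 22330$ ($P = 11 \left(\left(6^{2} - -12\right) - -22\right) 29 = 11 \left(\left(36 + 12\right) + 22\right) 29 = 11 \left(48 + 22\right) 29 = 11 \cdot 70 \cdot 29 = 770 \cdot 29 = 22330$)
$- P = \left(-1\right) 22330 = -22330$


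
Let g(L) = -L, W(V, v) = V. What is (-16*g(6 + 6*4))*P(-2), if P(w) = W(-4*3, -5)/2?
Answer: -2880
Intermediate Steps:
P(w) = -6 (P(w) = -4*3/2 = -12*½ = -6)
(-16*g(6 + 6*4))*P(-2) = -(-16)*(6 + 6*4)*(-6) = -(-16)*(6 + 24)*(-6) = -(-16)*30*(-6) = -16*(-30)*(-6) = 480*(-6) = -2880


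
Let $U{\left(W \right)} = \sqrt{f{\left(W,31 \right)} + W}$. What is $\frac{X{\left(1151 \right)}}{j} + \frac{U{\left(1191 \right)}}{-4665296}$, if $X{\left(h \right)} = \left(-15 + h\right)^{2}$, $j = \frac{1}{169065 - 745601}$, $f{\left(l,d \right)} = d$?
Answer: $-744017401856 - \frac{\sqrt{1222}}{4665296} \approx -7.4402 \cdot 10^{11}$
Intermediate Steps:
$j = - \frac{1}{576536}$ ($j = \frac{1}{-576536} = - \frac{1}{576536} \approx -1.7345 \cdot 10^{-6}$)
$U{\left(W \right)} = \sqrt{31 + W}$
$\frac{X{\left(1151 \right)}}{j} + \frac{U{\left(1191 \right)}}{-4665296} = \frac{\left(-15 + 1151\right)^{2}}{- \frac{1}{576536}} + \frac{\sqrt{31 + 1191}}{-4665296} = 1136^{2} \left(-576536\right) + \sqrt{1222} \left(- \frac{1}{4665296}\right) = 1290496 \left(-576536\right) - \frac{\sqrt{1222}}{4665296} = -744017401856 - \frac{\sqrt{1222}}{4665296}$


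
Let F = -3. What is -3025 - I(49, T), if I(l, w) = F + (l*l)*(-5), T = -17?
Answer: 8983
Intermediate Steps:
I(l, w) = -3 - 5*l² (I(l, w) = -3 + (l*l)*(-5) = -3 + l²*(-5) = -3 - 5*l²)
-3025 - I(49, T) = -3025 - (-3 - 5*49²) = -3025 - (-3 - 5*2401) = -3025 - (-3 - 12005) = -3025 - 1*(-12008) = -3025 + 12008 = 8983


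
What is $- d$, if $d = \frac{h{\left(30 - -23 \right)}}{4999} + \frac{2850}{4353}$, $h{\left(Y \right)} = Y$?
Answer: $- \frac{4825953}{7253549} \approx -0.66532$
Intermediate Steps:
$d = \frac{4825953}{7253549}$ ($d = \frac{30 - -23}{4999} + \frac{2850}{4353} = \left(30 + 23\right) \frac{1}{4999} + 2850 \cdot \frac{1}{4353} = 53 \cdot \frac{1}{4999} + \frac{950}{1451} = \frac{53}{4999} + \frac{950}{1451} = \frac{4825953}{7253549} \approx 0.66532$)
$- d = \left(-1\right) \frac{4825953}{7253549} = - \frac{4825953}{7253549}$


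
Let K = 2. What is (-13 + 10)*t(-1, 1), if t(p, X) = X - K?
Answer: 3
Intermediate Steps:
t(p, X) = -2 + X (t(p, X) = X - 1*2 = X - 2 = -2 + X)
(-13 + 10)*t(-1, 1) = (-13 + 10)*(-2 + 1) = -3*(-1) = 3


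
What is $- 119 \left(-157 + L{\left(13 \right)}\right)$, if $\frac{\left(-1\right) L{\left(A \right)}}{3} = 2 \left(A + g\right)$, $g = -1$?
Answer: $27251$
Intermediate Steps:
$L{\left(A \right)} = 6 - 6 A$ ($L{\left(A \right)} = - 3 \cdot 2 \left(A - 1\right) = - 3 \cdot 2 \left(-1 + A\right) = - 3 \left(-2 + 2 A\right) = 6 - 6 A$)
$- 119 \left(-157 + L{\left(13 \right)}\right) = - 119 \left(-157 + \left(6 - 78\right)\right) = - 119 \left(-157 - 72\right) = \left(-119\right) \left(-229\right) = 27251$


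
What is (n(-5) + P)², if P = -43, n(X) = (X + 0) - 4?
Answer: 2704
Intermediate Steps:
n(X) = -4 + X (n(X) = X - 4 = -4 + X)
(n(-5) + P)² = ((-4 - 5) - 43)² = (-9 - 43)² = (-52)² = 2704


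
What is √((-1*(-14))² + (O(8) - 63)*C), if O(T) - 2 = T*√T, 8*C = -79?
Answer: √(12774 - 2528*√2)/4 ≈ 23.978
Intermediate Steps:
C = -79/8 (C = (⅛)*(-79) = -79/8 ≈ -9.8750)
O(T) = 2 + T^(3/2) (O(T) = 2 + T*√T = 2 + T^(3/2))
√((-1*(-14))² + (O(8) - 63)*C) = √((-1*(-14))² + ((2 + 8^(3/2)) - 63)*(-79/8)) = √(14² + ((2 + 16*√2) - 63)*(-79/8)) = √(196 + (-61 + 16*√2)*(-79/8)) = √(196 + (4819/8 - 158*√2)) = √(6387/8 - 158*√2)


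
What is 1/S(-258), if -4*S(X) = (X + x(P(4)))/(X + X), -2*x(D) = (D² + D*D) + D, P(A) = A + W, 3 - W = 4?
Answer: -1376/179 ≈ -7.6871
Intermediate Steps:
W = -1 (W = 3 - 1*4 = 3 - 4 = -1)
P(A) = -1 + A (P(A) = A - 1 = -1 + A)
x(D) = -D² - D/2 (x(D) = -((D² + D*D) + D)/2 = -((D² + D²) + D)/2 = -(2*D² + D)/2 = -(D + 2*D²)/2 = -D² - D/2)
S(X) = -(-21/2 + X)/(8*X) (S(X) = -(X - (-1 + 4)*(½ + (-1 + 4)))/(4*(X + X)) = -(X - 1*3*(½ + 3))/(4*(2*X)) = -(X - 1*3*7/2)*1/(2*X)/4 = -(X - 21/2)*1/(2*X)/4 = -(-21/2 + X)*1/(2*X)/4 = -(-21/2 + X)/(8*X))
1/S(-258) = 1/((1/16)*(21 - 2*(-258))/(-258)) = 1/((1/16)*(-1/258)*(21 + 516)) = 1/((1/16)*(-1/258)*537) = 1/(-179/1376) = -1376/179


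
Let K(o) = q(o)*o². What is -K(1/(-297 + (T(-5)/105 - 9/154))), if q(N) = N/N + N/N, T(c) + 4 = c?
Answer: -1185800/52349897601 ≈ -2.2651e-5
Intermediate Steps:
T(c) = -4 + c
q(N) = 2 (q(N) = 1 + 1 = 2)
K(o) = 2*o²
-K(1/(-297 + (T(-5)/105 - 9/154))) = -2*(1/(-297 + ((-4 - 5)/105 - 9/154)))² = -2*(1/(-297 + (-9*1/105 - 9*1/154)))² = -2*(1/(-297 + (-3/35 - 9/154)))² = -2*(1/(-297 - 111/770))² = -2*(1/(-228801/770))² = -2*(-770/228801)² = -2*592900/52349897601 = -1*1185800/52349897601 = -1185800/52349897601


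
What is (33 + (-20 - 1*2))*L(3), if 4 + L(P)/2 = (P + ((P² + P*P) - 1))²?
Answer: 8712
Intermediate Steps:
L(P) = -8 + 2*(-1 + P + 2*P²)² (L(P) = -8 + 2*(P + ((P² + P*P) - 1))² = -8 + 2*(P + ((P² + P²) - 1))² = -8 + 2*(P + (2*P² - 1))² = -8 + 2*(P + (-1 + 2*P²))² = -8 + 2*(-1 + P + 2*P²)²)
(33 + (-20 - 1*2))*L(3) = (33 + (-20 - 1*2))*(-8 + 2*(-1 + 3 + 2*3²)²) = (33 + (-20 - 2))*(-8 + 2*(-1 + 3 + 2*9)²) = (33 - 22)*(-8 + 2*(-1 + 3 + 18)²) = 11*(-8 + 2*20²) = 11*(-8 + 2*400) = 11*(-8 + 800) = 11*792 = 8712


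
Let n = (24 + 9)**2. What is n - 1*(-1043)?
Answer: 2132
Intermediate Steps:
n = 1089 (n = 33**2 = 1089)
n - 1*(-1043) = 1089 - 1*(-1043) = 1089 + 1043 = 2132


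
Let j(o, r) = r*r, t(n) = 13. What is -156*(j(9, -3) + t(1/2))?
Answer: -3432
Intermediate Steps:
j(o, r) = r²
-156*(j(9, -3) + t(1/2)) = -156*((-3)² + 13) = -156*(9 + 13) = -156*22 = -3432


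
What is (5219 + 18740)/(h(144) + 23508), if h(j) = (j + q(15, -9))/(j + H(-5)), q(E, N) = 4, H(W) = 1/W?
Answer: 17226521/16902992 ≈ 1.0191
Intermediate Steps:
h(j) = (4 + j)/(-1/5 + j) (h(j) = (j + 4)/(j + 1/(-5)) = (4 + j)/(j - 1/5) = (4 + j)/(-1/5 + j))
(5219 + 18740)/(h(144) + 23508) = (5219 + 18740)/(5*(4 + 144)/(-1 + 5*144) + 23508) = 23959/(5*148/(-1 + 720) + 23508) = 23959/(5*148/719 + 23508) = 23959/(5*(1/719)*148 + 23508) = 23959/(740/719 + 23508) = 23959/(16902992/719) = 23959*(719/16902992) = 17226521/16902992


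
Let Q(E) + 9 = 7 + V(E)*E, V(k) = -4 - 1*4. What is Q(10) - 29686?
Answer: -29768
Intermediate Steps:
V(k) = -8 (V(k) = -4 - 4 = -8)
Q(E) = -2 - 8*E (Q(E) = -9 + (7 - 8*E) = -2 - 8*E)
Q(10) - 29686 = (-2 - 8*10) - 29686 = (-2 - 80) - 29686 = -82 - 29686 = -29768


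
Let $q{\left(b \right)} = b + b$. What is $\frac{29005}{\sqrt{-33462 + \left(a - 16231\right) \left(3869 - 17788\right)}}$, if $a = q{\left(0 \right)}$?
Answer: $\frac{29005 \sqrt{225885827}}{225885827} \approx 1.9299$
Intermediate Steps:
$q{\left(b \right)} = 2 b$
$a = 0$ ($a = 2 \cdot 0 = 0$)
$\frac{29005}{\sqrt{-33462 + \left(a - 16231\right) \left(3869 - 17788\right)}} = \frac{29005}{\sqrt{-33462 + \left(0 - 16231\right) \left(3869 - 17788\right)}} = \frac{29005}{\sqrt{-33462 - -225919289}} = \frac{29005}{\sqrt{-33462 + 225919289}} = \frac{29005}{\sqrt{225885827}} = 29005 \frac{\sqrt{225885827}}{225885827} = \frac{29005 \sqrt{225885827}}{225885827}$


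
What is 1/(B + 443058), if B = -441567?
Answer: 1/1491 ≈ 0.00067069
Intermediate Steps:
1/(B + 443058) = 1/(-441567 + 443058) = 1/1491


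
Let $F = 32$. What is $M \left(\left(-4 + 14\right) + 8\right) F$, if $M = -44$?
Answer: $-25344$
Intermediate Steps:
$M \left(\left(-4 + 14\right) + 8\right) F = - 44 \left(\left(-4 + 14\right) + 8\right) 32 = - 44 \left(10 + 8\right) 32 = \left(-44\right) 18 \cdot 32 = \left(-792\right) 32 = -25344$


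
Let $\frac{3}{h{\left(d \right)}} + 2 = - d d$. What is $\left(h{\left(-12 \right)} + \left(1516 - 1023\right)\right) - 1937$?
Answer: $- \frac{210827}{146} \approx -1444.0$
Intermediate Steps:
$h{\left(d \right)} = \frac{3}{-2 - d^{2}}$ ($h{\left(d \right)} = \frac{3}{-2 + - d d} = \frac{3}{-2 - d^{2}}$)
$\left(h{\left(-12 \right)} + \left(1516 - 1023\right)\right) - 1937 = \left(- \frac{3}{2 + \left(-12\right)^{2}} + \left(1516 - 1023\right)\right) - 1937 = \left(- \frac{3}{2 + 144} + 493\right) - 1937 = \left(- \frac{3}{146} + 493\right) - 1937 = \frac{71975}{146} - 1937 = - \frac{210827}{146}$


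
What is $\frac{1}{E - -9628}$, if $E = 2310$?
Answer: $\frac{1}{11938} \approx 8.3766 \cdot 10^{-5}$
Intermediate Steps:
$\frac{1}{E - -9628} = \frac{1}{2310 - -9628} = \frac{1}{2310 + \left(-13084 + 22712\right)} = \frac{1}{2310 + 9628} = \frac{1}{11938}$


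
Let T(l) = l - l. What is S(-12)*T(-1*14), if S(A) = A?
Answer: 0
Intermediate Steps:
T(l) = 0
S(-12)*T(-1*14) = -12*0 = 0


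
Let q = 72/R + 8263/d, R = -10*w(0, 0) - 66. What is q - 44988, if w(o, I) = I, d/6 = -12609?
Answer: -37439742413/832194 ≈ -44989.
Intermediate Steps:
d = -75654 (d = 6*(-12609) = -75654)
R = -66 (R = -10*0 - 66 = 0 - 66 = -66)
q = -998741/832194 (q = 72/(-66) + 8263/(-75654) = 72*(-1/66) + 8263*(-1/75654) = -12/11 - 8263/75654 = -998741/832194 ≈ -1.2001)
q - 44988 = -998741/832194 - 44988 = -37439742413/832194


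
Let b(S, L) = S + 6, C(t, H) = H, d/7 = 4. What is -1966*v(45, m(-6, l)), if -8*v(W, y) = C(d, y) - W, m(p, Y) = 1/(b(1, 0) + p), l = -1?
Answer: -10813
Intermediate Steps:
d = 28 (d = 7*4 = 28)
b(S, L) = 6 + S
m(p, Y) = 1/(7 + p) (m(p, Y) = 1/((6 + 1) + p) = 1/(7 + p))
v(W, y) = -y/8 + W/8 (v(W, y) = -(y - W)/8 = -y/8 + W/8)
-1966*v(45, m(-6, l)) = -1966*(-1/(8*(7 - 6)) + (⅛)*45) = -1966*(-⅛/1 + 45/8) = -1966*(-⅛*1 + 45/8) = -1966*(-⅛ + 45/8) = -1966*11/2 = -10813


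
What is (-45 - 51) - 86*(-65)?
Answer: 5494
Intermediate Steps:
(-45 - 51) - 86*(-65) = -96 + 5590 = 5494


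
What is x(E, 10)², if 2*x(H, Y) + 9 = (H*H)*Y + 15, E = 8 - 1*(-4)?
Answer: 522729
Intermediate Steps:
E = 12 (E = 8 + 4 = 12)
x(H, Y) = 3 + Y*H²/2 (x(H, Y) = -9/2 + ((H*H)*Y + 15)/2 = -9/2 + (H²*Y + 15)/2 = -9/2 + (Y*H² + 15)/2 = -9/2 + (15 + Y*H²)/2 = -9/2 + (15/2 + Y*H²/2) = 3 + Y*H²/2)
x(E, 10)² = (3 + (½)*10*12²)² = (3 + (½)*10*144)² = (3 + 720)² = 723² = 522729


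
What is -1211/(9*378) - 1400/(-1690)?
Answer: 38803/82134 ≈ 0.47244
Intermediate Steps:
-1211/(9*378) - 1400/(-1690) = -1211/3402 - 1400*(-1/1690) = -1211*1/3402 + 140/169 = -173/486 + 140/169 = 38803/82134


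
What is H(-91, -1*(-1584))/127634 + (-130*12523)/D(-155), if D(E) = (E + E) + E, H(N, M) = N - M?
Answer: 41557219357/11869962 ≈ 3501.0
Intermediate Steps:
D(E) = 3*E (D(E) = 2*E + E = 3*E)
H(-91, -1*(-1584))/127634 + (-130*12523)/D(-155) = (-91 - (-1)*(-1584))/127634 + (-130*12523)/((3*(-155))) = (-91 - 1*1584)*(1/127634) - 1627990/(-465) = (-91 - 1584)*(1/127634) - 1627990*(-1/465) = -1675*1/127634 + 325598/93 = -1675/127634 + 325598/93 = 41557219357/11869962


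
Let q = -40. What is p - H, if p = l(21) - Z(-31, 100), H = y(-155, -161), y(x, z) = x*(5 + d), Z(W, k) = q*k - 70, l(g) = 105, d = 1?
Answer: 5105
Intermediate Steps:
Z(W, k) = -70 - 40*k (Z(W, k) = -40*k - 70 = -70 - 40*k)
y(x, z) = 6*x (y(x, z) = x*(5 + 1) = x*6 = 6*x)
H = -930 (H = 6*(-155) = -930)
p = 4175 (p = 105 - (-70 - 40*100) = 105 - (-70 - 4000) = 105 - 1*(-4070) = 105 + 4070 = 4175)
p - H = 4175 - 1*(-930) = 4175 + 930 = 5105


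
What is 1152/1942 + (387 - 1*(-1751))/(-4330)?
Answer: 209041/2102215 ≈ 0.099438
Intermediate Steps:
1152/1942 + (387 - 1*(-1751))/(-4330) = 1152*(1/1942) + (387 + 1751)*(-1/4330) = 576/971 + 2138*(-1/4330) = 576/971 - 1069/2165 = 209041/2102215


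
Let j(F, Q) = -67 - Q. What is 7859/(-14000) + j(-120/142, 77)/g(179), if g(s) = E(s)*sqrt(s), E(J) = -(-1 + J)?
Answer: -7859/14000 + 72*sqrt(179)/15931 ≈ -0.50089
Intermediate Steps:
E(J) = 1 - J
g(s) = sqrt(s)*(1 - s) (g(s) = (1 - s)*sqrt(s) = sqrt(s)*(1 - s))
7859/(-14000) + j(-120/142, 77)/g(179) = 7859/(-14000) + (-67 - 1*77)/((sqrt(179)*(1 - 1*179))) = 7859*(-1/14000) + (-67 - 77)/((sqrt(179)*(1 - 179))) = -7859/14000 - 144*(-sqrt(179)/31862) = -7859/14000 - (-72)*sqrt(179)/15931 = -7859/14000 + 72*sqrt(179)/15931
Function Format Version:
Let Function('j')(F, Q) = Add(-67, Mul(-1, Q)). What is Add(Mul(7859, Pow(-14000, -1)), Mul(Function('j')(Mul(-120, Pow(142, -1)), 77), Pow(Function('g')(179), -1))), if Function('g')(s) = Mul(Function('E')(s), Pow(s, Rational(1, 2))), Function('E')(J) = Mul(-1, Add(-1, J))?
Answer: Add(Rational(-7859, 14000), Mul(Rational(72, 15931), Pow(179, Rational(1, 2)))) ≈ -0.50089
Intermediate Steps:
Function('E')(J) = Add(1, Mul(-1, J))
Function('g')(s) = Mul(Pow(s, Rational(1, 2)), Add(1, Mul(-1, s))) (Function('g')(s) = Mul(Add(1, Mul(-1, s)), Pow(s, Rational(1, 2))) = Mul(Pow(s, Rational(1, 2)), Add(1, Mul(-1, s))))
Add(Mul(7859, Pow(-14000, -1)), Mul(Function('j')(Mul(-120, Pow(142, -1)), 77), Pow(Function('g')(179), -1))) = Add(Mul(7859, Pow(-14000, -1)), Mul(Add(-67, Mul(-1, 77)), Pow(Mul(Pow(179, Rational(1, 2)), Add(1, Mul(-1, 179))), -1))) = Add(Mul(7859, Rational(-1, 14000)), Mul(Add(-67, -77), Pow(Mul(Pow(179, Rational(1, 2)), Add(1, -179)), -1))) = Add(Rational(-7859, 14000), Mul(-144, Pow(Mul(Pow(179, Rational(1, 2)), -178), -1))) = Add(Rational(-7859, 14000), Mul(-144, Pow(Mul(-178, Pow(179, Rational(1, 2))), -1))) = Add(Rational(-7859, 14000), Mul(-144, Mul(Rational(-1, 31862), Pow(179, Rational(1, 2))))) = Add(Rational(-7859, 14000), Mul(Rational(72, 15931), Pow(179, Rational(1, 2))))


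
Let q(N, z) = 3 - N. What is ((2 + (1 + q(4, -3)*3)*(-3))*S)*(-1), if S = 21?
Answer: -168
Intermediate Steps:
((2 + (1 + q(4, -3)*3)*(-3))*S)*(-1) = ((2 + (1 + (3 - 1*4)*3)*(-3))*21)*(-1) = ((2 + (1 + (3 - 4)*3)*(-3))*21)*(-1) = ((2 + (1 - 1*3)*(-3))*21)*(-1) = ((2 + (1 - 3)*(-3))*21)*(-1) = ((2 - 2*(-3))*21)*(-1) = ((2 + 6)*21)*(-1) = (8*21)*(-1) = 168*(-1) = -168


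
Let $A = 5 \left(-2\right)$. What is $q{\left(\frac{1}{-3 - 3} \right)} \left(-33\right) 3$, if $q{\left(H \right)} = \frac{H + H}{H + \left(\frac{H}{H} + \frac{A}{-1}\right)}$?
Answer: $\frac{198}{65} \approx 3.0462$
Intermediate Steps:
$A = -10$
$q{\left(H \right)} = \frac{2 H}{11 + H}$ ($q{\left(H \right)} = \frac{H + H}{H + \left(\frac{H}{H} - \frac{10}{-1}\right)} = \frac{2 H}{H + \left(1 - -10\right)} = \frac{2 H}{H + \left(1 + 10\right)} = \frac{2 H}{H + 11} = \frac{2 H}{11 + H}$)
$q{\left(\frac{1}{-3 - 3} \right)} \left(-33\right) 3 = \frac{2}{\left(-3 - 3\right) \left(11 + \frac{1}{-3 - 3}\right)} \left(-33\right) 3 = \frac{2}{\left(-6\right) \left(11 + \frac{1}{-6}\right)} \left(-33\right) 3 = 2 \left(- \frac{1}{6}\right) \frac{1}{11 - \frac{1}{6}} \left(-33\right) 3 = 2 \left(- \frac{1}{6}\right) \frac{1}{\frac{65}{6}} \left(-33\right) 3 = 2 \left(- \frac{1}{6}\right) \frac{6}{65} \left(-33\right) 3 = \left(- \frac{2}{65}\right) \left(-33\right) 3 = \frac{66}{65} \cdot 3 = \frac{198}{65}$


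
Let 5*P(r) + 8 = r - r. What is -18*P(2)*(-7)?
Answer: -1008/5 ≈ -201.60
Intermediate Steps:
P(r) = -8/5 (P(r) = -8/5 + (r - r)/5 = -8/5 + (⅕)*0 = -8/5 + 0 = -8/5)
-18*P(2)*(-7) = -18*(-8/5)*(-7) = (144/5)*(-7) = -1008/5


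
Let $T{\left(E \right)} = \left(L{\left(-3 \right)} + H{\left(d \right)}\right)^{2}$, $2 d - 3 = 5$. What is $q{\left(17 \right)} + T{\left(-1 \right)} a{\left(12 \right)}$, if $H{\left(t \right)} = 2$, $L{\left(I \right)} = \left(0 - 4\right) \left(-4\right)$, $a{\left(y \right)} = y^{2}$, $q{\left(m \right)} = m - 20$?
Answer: $46653$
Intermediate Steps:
$q{\left(m \right)} = -20 + m$
$d = 4$ ($d = \frac{3}{2} + \frac{1}{2} \cdot 5 = \frac{3}{2} + \frac{5}{2} = 4$)
$L{\left(I \right)} = 16$ ($L{\left(I \right)} = \left(-4\right) \left(-4\right) = 16$)
$T{\left(E \right)} = 324$ ($T{\left(E \right)} = \left(16 + 2\right)^{2} = 18^{2} = 324$)
$q{\left(17 \right)} + T{\left(-1 \right)} a{\left(12 \right)} = \left(-20 + 17\right) + 324 \cdot 12^{2} = -3 + 324 \cdot 144 = -3 + 46656 = 46653$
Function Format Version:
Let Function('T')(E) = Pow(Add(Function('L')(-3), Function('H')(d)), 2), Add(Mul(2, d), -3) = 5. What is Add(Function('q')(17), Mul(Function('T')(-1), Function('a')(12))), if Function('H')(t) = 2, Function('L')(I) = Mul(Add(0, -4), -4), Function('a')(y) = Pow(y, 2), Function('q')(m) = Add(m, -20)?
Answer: 46653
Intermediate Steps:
Function('q')(m) = Add(-20, m)
d = 4 (d = Add(Rational(3, 2), Mul(Rational(1, 2), 5)) = Add(Rational(3, 2), Rational(5, 2)) = 4)
Function('L')(I) = 16 (Function('L')(I) = Mul(-4, -4) = 16)
Function('T')(E) = 324 (Function('T')(E) = Pow(Add(16, 2), 2) = Pow(18, 2) = 324)
Add(Function('q')(17), Mul(Function('T')(-1), Function('a')(12))) = Add(Add(-20, 17), Mul(324, Pow(12, 2))) = Add(-3, Mul(324, 144)) = Add(-3, 46656) = 46653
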